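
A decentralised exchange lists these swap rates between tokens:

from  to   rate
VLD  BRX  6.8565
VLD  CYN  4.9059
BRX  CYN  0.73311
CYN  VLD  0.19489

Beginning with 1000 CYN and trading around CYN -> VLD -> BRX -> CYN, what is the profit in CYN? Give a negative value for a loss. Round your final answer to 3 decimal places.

1000 CYN × 0.19489 = 194.89 VLD
194.89 VLD × 6.8565 = 1336.263285 BRX
1336.263285 BRX × 0.73311 = 979.62797686635 CYN
Net change: 979.62797686635 − 1000 = -20.37202313365 CYN

-20.372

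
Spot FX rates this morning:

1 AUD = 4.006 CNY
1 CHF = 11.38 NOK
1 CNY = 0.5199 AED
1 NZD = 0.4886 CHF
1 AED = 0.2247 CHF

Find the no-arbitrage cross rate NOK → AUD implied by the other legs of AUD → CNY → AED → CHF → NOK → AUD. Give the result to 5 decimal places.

0.18777

Known legs of the cycle: 4.006 × 0.5199 × 0.2247 × 11.38 = 5.3256926196684
For no arbitrage the full-cycle product must be 1, so the missing rate is 1 / 5.3256926196684 ≈ 0.1877690.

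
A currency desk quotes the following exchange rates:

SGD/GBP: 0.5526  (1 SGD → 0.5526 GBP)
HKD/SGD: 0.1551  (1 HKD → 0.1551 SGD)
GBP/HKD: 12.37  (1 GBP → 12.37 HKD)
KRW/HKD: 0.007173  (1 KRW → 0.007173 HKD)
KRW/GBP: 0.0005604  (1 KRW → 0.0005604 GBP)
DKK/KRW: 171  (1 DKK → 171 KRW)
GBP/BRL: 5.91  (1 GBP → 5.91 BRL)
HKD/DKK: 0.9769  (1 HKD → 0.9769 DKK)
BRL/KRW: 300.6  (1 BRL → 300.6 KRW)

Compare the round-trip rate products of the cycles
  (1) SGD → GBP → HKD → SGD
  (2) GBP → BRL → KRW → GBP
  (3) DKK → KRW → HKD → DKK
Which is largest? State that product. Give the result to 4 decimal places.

(1) 0.5526 × 12.37 × 0.1551 = 1.06021
(2) 5.91 × 300.6 × 0.0005604 = 0.99558
(3) 171 × 0.007173 × 0.9769 = 1.19825
Highest is cycle (3) at 1.1982 (>1, arbitrage).

1.1982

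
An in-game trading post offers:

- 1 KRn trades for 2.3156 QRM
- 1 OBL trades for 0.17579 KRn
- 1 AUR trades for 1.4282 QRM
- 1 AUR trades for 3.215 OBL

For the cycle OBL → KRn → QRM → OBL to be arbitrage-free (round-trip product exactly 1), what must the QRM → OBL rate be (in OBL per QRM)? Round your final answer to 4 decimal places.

Known legs of the cycle: 0.17579 × 2.3156 = 0.407059324
For no arbitrage the full-cycle product must be 1, so the missing rate is 1 / 0.407059324 ≈ 2.456644.

2.4566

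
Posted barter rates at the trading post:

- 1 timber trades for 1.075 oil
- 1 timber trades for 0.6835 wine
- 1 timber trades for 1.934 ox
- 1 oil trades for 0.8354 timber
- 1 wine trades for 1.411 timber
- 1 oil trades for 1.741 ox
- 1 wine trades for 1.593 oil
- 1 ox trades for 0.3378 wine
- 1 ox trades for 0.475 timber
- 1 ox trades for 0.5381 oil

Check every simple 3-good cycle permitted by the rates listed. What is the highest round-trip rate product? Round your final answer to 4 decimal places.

0.9369

wine→oil→ox→wine: 1.593 × 1.741 × 0.3378 = 0.93686
wine→timber→ox→wine: 1.411 × 1.934 × 0.3378 = 0.92181
wine→oil→timber→wine: 1.593 × 0.8354 × 0.6835 = 0.90960
timber→oil→ox→timber: 1.075 × 1.741 × 0.475 = 0.88900
timber→ox→oil→timber: 1.934 × 0.5381 × 0.8354 = 0.86939
Maximum is wine→oil→ox→wine at 0.9369; no arbitrage — every cycle loses value.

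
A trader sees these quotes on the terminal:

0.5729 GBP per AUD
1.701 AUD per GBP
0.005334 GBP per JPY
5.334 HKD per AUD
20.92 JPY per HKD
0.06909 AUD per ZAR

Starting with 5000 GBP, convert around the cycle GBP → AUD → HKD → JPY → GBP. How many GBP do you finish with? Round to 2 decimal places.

5062.23

5000 GBP × 1.701 = 8505 AUD
8505 AUD × 5.334 = 45365.67 HKD
45365.67 HKD × 20.92 = 949049.8164 JPY
949049.8164 JPY × 0.005334 = 5062.2317206776 GBP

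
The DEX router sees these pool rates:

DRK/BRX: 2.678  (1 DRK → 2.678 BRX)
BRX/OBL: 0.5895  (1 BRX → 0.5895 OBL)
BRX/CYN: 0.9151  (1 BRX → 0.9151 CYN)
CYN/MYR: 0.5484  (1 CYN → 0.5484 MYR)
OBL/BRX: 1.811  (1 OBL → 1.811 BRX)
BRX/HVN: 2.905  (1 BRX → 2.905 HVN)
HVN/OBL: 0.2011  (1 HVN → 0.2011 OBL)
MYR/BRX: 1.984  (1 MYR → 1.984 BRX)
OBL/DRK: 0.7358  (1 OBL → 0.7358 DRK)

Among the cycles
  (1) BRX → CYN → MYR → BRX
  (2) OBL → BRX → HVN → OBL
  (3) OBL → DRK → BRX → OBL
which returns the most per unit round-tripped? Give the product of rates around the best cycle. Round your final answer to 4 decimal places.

1.1616

(1) 0.9151 × 0.5484 × 1.984 = 0.99565
(2) 1.811 × 2.905 × 0.2011 = 1.05798
(3) 0.7358 × 2.678 × 0.5895 = 1.16159
Highest is cycle (3) at 1.1616 (>1, arbitrage).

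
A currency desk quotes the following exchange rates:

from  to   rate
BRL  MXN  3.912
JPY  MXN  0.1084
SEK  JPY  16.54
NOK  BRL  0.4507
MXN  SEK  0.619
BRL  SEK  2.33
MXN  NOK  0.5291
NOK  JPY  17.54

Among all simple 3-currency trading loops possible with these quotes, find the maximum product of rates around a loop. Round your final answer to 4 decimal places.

1.1098

SEK→JPY→MXN→SEK: 16.54 × 0.1084 × 0.619 = 1.10983
MXN→NOK→JPY→MXN: 0.5291 × 17.54 × 0.1084 = 1.00600
MXN→NOK→BRL→MXN: 0.5291 × 0.4507 × 3.912 = 0.93288
Maximum is SEK→JPY→MXN→SEK at 1.1098; arbitrage exists.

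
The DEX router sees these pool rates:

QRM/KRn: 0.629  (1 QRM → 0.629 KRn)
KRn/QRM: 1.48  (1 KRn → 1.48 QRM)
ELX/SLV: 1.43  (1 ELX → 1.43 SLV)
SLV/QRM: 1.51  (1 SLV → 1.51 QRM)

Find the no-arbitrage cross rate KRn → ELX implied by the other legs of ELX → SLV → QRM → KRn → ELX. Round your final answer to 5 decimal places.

Known legs of the cycle: 1.43 × 1.51 × 0.629 = 1.3581997
For no arbitrage the full-cycle product must be 1, so the missing rate is 1 / 1.3581997 ≈ 0.7362688.

0.73627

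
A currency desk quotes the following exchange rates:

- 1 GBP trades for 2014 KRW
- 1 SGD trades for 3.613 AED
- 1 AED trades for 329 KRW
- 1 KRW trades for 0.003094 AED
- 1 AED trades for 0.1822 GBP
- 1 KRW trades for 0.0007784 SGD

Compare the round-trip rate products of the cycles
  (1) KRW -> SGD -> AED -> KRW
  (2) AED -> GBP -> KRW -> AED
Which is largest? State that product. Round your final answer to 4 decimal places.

1.1353

(1) 0.0007784 × 3.613 × 329 = 0.92527
(2) 0.1822 × 2014 × 0.003094 = 1.13535
Highest is cycle (2) at 1.1353 (>1, arbitrage).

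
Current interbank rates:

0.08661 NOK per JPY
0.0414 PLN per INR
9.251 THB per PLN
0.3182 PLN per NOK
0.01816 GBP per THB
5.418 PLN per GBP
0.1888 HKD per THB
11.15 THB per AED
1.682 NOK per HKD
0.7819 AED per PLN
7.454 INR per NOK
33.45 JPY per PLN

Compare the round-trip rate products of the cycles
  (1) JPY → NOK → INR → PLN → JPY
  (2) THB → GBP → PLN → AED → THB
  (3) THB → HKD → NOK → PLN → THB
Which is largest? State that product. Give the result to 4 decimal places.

(1) 0.08661 × 7.454 × 0.0414 × 33.45 = 0.89403
(2) 0.01816 × 5.418 × 0.7819 × 11.15 = 0.85779
(3) 0.1888 × 1.682 × 0.3182 × 9.251 = 0.93480
Highest is cycle (3) at 0.9348 (≤1, no arbitrage).

0.9348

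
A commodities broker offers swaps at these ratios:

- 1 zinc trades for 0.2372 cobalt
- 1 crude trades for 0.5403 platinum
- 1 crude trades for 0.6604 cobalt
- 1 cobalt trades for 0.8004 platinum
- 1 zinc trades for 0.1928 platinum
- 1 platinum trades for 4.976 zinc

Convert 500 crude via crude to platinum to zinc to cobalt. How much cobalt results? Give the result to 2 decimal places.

318.86

500 crude × 0.5403 = 270.15 platinum
270.15 platinum × 4.976 = 1344.2664 zinc
1344.2664 zinc × 0.2372 = 318.85999008 cobalt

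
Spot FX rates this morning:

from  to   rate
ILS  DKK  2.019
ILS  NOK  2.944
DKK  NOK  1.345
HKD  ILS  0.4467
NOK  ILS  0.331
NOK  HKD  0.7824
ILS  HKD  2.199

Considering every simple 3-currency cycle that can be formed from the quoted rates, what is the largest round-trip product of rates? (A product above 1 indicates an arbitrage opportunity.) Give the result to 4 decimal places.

NOK→HKD→ILS→NOK: 0.7824 × 0.4467 × 2.944 = 1.02892
DKK→NOK→ILS→DKK: 1.345 × 0.331 × 2.019 = 0.89885
Maximum is NOK→HKD→ILS→NOK at 1.0289; arbitrage exists.

1.0289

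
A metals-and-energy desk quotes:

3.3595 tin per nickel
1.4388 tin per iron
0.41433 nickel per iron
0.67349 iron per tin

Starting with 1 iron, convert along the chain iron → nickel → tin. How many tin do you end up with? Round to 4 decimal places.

1 iron × 0.41433 = 0.41433 nickel
0.41433 nickel × 3.3595 = 1.391941635 tin

1.3919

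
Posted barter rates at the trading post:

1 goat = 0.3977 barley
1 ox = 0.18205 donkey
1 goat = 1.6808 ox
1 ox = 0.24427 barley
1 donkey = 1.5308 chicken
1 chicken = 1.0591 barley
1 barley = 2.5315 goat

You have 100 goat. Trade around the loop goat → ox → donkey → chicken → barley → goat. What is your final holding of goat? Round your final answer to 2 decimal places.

125.59

100 goat × 1.6808 = 168.08 ox
168.08 ox × 0.18205 = 30.598964 donkey
30.598964 donkey × 1.5308 = 46.8408940912 chicken
46.8408940912 chicken × 1.0591 = 49.60919093198992 barley
49.60919093198992 barley × 2.5315 = 125.58566684433248248 goat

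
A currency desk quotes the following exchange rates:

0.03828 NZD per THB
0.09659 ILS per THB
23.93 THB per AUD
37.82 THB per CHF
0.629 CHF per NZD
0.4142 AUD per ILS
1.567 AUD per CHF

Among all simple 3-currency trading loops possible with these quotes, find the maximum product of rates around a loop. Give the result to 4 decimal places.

ILS→AUD→THB→ILS: 0.4142 × 23.93 × 0.09659 = 0.95738
THB→NZD→CHF→THB: 0.03828 × 0.629 × 37.82 = 0.91063
Maximum is ILS→AUD→THB→ILS at 0.9574; no arbitrage — every cycle loses value.

0.9574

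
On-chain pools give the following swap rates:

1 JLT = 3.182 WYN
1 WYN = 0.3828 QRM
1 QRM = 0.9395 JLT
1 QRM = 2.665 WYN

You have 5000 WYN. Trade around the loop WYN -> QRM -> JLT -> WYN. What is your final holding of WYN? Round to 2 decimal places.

5000 WYN × 0.3828 = 1914 QRM
1914 QRM × 0.9395 = 1798.203 JLT
1798.203 JLT × 3.182 = 5721.881946 WYN

5721.88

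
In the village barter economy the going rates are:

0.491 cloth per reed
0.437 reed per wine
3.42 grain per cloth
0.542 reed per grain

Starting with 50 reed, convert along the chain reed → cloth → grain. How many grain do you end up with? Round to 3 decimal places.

83.961

50 reed × 0.491 = 24.55 cloth
24.55 cloth × 3.42 = 83.961 grain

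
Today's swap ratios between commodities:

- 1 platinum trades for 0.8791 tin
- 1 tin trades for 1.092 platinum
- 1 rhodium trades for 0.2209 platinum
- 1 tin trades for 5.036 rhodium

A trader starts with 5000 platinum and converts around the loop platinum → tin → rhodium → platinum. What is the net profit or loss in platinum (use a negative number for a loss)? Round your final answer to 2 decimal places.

-110.22

5000 platinum × 0.8791 = 4395.5 tin
4395.5 tin × 5.036 = 22135.738 rhodium
22135.738 rhodium × 0.2209 = 4889.7845242 platinum
Net change: 4889.7845242 − 5000 = -110.2154758 platinum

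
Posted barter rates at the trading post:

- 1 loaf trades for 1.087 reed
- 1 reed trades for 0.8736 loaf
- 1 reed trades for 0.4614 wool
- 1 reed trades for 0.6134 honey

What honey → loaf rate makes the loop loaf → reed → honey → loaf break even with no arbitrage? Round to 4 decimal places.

1.4998

Known legs of the cycle: 1.087 × 0.6134 = 0.6667658
For no arbitrage the full-cycle product must be 1, so the missing rate is 1 / 0.6667658 ≈ 1.499777.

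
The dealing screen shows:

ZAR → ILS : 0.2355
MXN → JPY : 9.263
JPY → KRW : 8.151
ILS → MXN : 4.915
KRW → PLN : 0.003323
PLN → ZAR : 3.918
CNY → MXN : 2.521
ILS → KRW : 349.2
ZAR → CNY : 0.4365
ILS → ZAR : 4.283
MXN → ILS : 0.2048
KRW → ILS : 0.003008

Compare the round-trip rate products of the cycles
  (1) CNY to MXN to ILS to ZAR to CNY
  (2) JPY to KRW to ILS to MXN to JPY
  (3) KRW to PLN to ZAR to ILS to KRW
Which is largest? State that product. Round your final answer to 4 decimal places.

(1) 2.521 × 0.2048 × 4.283 × 0.4365 = 0.96524
(2) 8.151 × 0.003008 × 4.915 × 9.263 = 1.11626
(3) 0.003323 × 3.918 × 0.2355 × 349.2 = 1.07068
Highest is cycle (2) at 1.1163 (>1, arbitrage).

1.1163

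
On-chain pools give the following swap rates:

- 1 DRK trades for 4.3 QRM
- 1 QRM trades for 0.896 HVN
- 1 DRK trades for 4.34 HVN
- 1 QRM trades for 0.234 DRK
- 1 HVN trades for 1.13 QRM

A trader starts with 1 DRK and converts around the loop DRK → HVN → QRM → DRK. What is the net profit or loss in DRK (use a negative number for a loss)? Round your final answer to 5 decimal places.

1 DRK × 4.34 = 4.34 HVN
4.34 HVN × 1.13 = 4.9042 QRM
4.9042 QRM × 0.234 = 1.1475828 DRK
Net change: 1.1475828 − 1 = 0.1475828 DRK

0.14758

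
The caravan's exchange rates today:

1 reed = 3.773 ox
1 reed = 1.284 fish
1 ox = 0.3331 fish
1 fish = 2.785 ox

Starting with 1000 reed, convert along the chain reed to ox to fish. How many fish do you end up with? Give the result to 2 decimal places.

1000 reed × 3.773 = 3773 ox
3773 ox × 0.3331 = 1256.7863 fish

1256.79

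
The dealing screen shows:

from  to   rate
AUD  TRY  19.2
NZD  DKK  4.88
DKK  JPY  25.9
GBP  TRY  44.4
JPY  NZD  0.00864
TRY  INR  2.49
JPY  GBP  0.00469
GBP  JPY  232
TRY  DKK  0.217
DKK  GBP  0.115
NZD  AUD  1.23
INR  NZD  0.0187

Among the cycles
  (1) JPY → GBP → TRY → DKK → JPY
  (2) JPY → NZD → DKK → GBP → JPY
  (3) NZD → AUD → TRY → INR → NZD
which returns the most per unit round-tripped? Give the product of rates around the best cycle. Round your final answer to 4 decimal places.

1.1703

(1) 0.00469 × 44.4 × 0.217 × 25.9 = 1.17035
(2) 0.00864 × 4.88 × 0.115 × 232 = 1.12491
(3) 1.23 × 19.2 × 2.49 × 0.0187 = 1.09963
Highest is cycle (1) at 1.1703 (>1, arbitrage).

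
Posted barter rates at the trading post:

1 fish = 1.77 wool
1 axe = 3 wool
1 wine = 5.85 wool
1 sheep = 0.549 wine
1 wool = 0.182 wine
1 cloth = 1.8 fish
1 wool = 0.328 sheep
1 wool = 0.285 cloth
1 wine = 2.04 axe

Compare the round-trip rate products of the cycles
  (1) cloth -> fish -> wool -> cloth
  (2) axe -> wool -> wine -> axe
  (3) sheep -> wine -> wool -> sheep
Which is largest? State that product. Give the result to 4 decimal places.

1.1138

(1) 1.8 × 1.77 × 0.285 = 0.90801
(2) 3 × 0.182 × 2.04 = 1.11384
(3) 0.549 × 5.85 × 0.328 = 1.05342
Highest is cycle (2) at 1.1138 (>1, arbitrage).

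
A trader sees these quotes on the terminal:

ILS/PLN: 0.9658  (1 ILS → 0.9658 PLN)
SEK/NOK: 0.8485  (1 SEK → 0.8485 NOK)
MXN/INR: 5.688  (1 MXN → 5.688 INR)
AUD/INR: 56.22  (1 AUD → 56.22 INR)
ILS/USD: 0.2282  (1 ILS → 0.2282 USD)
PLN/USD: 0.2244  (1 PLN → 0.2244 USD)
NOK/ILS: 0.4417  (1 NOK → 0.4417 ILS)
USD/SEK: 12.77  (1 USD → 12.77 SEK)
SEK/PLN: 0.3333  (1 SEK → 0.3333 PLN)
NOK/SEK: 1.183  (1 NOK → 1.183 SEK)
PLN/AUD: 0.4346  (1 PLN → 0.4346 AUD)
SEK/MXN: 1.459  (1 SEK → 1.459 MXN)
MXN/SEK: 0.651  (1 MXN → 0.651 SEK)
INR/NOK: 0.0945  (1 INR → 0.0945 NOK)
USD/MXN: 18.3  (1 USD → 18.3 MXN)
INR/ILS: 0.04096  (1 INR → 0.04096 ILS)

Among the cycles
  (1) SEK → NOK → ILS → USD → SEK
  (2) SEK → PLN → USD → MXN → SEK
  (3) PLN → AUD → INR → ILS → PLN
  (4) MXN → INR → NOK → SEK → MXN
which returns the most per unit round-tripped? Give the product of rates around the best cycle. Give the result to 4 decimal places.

1.0922

(1) 0.8485 × 0.4417 × 0.2282 × 12.77 = 1.09216
(2) 0.3333 × 0.2244 × 18.3 × 0.651 = 0.89103
(3) 0.4346 × 56.22 × 0.04096 × 0.9658 = 0.96656
(4) 5.688 × 0.0945 × 1.183 × 1.459 = 0.92775
Highest is cycle (1) at 1.0922 (>1, arbitrage).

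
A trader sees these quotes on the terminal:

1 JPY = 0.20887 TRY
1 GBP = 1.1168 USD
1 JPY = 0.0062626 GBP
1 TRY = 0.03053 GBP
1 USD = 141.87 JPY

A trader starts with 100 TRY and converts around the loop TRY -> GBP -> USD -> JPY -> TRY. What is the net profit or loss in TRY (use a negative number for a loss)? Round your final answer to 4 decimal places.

1.0343

100 TRY × 0.03053 = 3.053 GBP
3.053 GBP × 1.1168 = 3.4095904 USD
3.4095904 USD × 141.87 = 483.718590048 JPY
483.718590048 JPY × 0.20887 = 101.03430190332576 TRY
Net change: 101.03430190332576 − 100 = 1.03430190332576 TRY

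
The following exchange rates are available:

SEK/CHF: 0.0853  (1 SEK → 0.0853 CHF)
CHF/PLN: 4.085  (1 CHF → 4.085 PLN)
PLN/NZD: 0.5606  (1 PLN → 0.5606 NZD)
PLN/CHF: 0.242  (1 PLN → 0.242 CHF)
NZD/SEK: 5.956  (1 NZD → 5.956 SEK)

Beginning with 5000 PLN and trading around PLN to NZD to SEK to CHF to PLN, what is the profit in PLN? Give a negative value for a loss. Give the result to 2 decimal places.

817.27

5000 PLN × 0.5606 = 2803 NZD
2803 NZD × 5.956 = 16694.668 SEK
16694.668 SEK × 0.0853 = 1424.0551804 CHF
1424.0551804 CHF × 4.085 = 5817.265411934 PLN
Net change: 5817.265411934 − 5000 = 817.265411934 PLN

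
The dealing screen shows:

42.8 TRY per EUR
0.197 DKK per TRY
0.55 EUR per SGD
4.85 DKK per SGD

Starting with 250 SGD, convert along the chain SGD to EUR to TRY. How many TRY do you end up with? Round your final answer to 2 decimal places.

5885.00

250 SGD × 0.55 = 137.5 EUR
137.5 EUR × 42.8 = 5885 TRY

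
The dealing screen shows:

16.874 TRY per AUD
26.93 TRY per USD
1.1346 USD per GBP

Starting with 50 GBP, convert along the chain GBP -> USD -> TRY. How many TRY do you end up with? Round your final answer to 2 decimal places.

1527.74

50 GBP × 1.1346 = 56.73 USD
56.73 USD × 26.93 = 1527.7389 TRY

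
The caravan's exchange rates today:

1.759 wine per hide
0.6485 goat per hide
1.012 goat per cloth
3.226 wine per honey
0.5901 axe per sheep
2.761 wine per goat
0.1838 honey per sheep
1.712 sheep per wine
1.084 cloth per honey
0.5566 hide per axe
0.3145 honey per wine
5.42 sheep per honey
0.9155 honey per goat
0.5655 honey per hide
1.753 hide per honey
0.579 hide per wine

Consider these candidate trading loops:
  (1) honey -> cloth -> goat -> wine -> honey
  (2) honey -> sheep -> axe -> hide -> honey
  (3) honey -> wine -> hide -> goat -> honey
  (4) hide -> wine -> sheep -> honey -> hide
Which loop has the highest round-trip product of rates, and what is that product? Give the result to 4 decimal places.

1.1089

(1) 1.084 × 1.012 × 2.761 × 0.3145 = 0.95257
(2) 5.42 × 0.5901 × 0.5566 × 0.5655 = 1.00670
(3) 3.226 × 0.579 × 0.6485 × 0.9155 = 1.10895
(4) 1.759 × 1.712 × 0.1838 × 1.753 = 0.97028
Highest is cycle (3) at 1.1089 (>1, arbitrage).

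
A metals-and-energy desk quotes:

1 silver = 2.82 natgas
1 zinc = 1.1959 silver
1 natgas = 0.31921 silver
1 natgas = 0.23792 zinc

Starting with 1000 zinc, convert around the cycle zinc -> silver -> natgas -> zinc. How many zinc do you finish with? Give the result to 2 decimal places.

802.37

1000 zinc × 1.1959 = 1195.9 silver
1195.9 silver × 2.82 = 3372.438 natgas
3372.438 natgas × 0.23792 = 802.37044896 zinc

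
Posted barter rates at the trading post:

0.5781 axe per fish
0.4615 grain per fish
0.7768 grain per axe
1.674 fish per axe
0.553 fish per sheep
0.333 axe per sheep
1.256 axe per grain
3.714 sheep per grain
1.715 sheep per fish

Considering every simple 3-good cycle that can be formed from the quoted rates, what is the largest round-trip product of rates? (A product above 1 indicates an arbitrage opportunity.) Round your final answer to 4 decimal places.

0.9703

grain→axe→fish→grain: 1.256 × 1.674 × 0.4615 = 0.97032
grain→sheep→axe→grain: 3.714 × 0.333 × 0.7768 = 0.96072
fish→sheep→axe→fish: 1.715 × 0.333 × 1.674 = 0.95601
grain→sheep→fish→grain: 3.714 × 0.553 × 0.4615 = 0.94785
Maximum is grain→axe→fish→grain at 0.9703; no arbitrage — every cycle loses value.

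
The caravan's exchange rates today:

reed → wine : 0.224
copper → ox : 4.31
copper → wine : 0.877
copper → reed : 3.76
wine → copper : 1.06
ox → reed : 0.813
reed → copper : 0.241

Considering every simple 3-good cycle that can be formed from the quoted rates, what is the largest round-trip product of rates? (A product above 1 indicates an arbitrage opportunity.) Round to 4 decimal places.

0.8928

reed→wine→copper→reed: 0.224 × 1.06 × 3.76 = 0.89277
reed→copper→ox→reed: 0.241 × 4.31 × 0.813 = 0.84447
Maximum is reed→wine→copper→reed at 0.8928; no arbitrage — every cycle loses value.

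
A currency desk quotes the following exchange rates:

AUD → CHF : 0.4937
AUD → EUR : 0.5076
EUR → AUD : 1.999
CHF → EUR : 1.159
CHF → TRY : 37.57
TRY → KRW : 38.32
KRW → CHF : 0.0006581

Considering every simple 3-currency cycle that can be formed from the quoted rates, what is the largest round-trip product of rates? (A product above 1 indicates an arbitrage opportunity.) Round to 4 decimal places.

AUD→CHF→EUR→AUD: 0.4937 × 1.159 × 1.999 = 1.14382
KRW→CHF→TRY→KRW: 0.0006581 × 37.57 × 38.32 = 0.94745
Maximum is AUD→CHF→EUR→AUD at 1.1438; arbitrage exists.

1.1438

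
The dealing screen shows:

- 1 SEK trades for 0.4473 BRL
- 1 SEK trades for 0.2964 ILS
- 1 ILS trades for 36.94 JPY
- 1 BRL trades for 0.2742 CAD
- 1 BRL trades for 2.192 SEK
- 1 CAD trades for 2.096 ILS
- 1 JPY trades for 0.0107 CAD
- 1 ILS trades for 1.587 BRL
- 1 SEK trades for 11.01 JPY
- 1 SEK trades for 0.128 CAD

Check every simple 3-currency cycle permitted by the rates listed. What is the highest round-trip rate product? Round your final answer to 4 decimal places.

SEK→ILS→BRL→SEK: 0.2964 × 1.587 × 2.192 = 1.03109
ILS→BRL→CAD→ILS: 1.587 × 0.2742 × 2.096 = 0.91209
ILS→JPY→CAD→ILS: 36.94 × 0.0107 × 2.096 = 0.82846
Maximum is SEK→ILS→BRL→SEK at 1.0311; arbitrage exists.

1.0311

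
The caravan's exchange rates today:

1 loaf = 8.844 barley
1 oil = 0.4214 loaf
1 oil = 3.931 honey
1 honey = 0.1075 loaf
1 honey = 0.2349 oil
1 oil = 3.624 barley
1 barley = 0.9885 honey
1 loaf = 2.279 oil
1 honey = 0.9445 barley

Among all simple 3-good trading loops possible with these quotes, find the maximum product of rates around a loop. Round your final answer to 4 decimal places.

oil→honey→loaf→oil: 3.931 × 0.1075 × 2.279 = 0.96307
honey→loaf→barley→honey: 0.1075 × 8.844 × 0.9885 = 0.93980
oil→barley→honey→oil: 3.624 × 0.9885 × 0.2349 = 0.84149
Maximum is oil→honey→loaf→oil at 0.9631; no arbitrage — every cycle loses value.

0.9631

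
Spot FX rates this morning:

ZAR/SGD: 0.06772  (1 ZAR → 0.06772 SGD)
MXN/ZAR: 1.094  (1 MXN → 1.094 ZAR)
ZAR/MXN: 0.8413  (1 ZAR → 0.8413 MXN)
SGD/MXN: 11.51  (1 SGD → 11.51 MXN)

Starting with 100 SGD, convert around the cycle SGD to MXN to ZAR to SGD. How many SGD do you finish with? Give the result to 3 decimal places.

85.273

100 SGD × 11.51 = 1151 MXN
1151 MXN × 1.094 = 1259.194 ZAR
1259.194 ZAR × 0.06772 = 85.27261768 SGD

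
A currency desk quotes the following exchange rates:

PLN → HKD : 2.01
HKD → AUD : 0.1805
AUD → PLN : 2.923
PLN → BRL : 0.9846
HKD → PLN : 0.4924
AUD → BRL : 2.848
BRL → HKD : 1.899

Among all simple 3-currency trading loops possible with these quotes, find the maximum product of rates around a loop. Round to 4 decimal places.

1.0605

HKD→AUD→PLN→HKD: 0.1805 × 2.923 × 2.01 = 1.06048
HKD→AUD→BRL→HKD: 0.1805 × 2.848 × 1.899 = 0.97621
HKD→PLN→BRL→HKD: 0.4924 × 0.9846 × 1.899 = 0.92067
Maximum is HKD→AUD→PLN→HKD at 1.0605; arbitrage exists.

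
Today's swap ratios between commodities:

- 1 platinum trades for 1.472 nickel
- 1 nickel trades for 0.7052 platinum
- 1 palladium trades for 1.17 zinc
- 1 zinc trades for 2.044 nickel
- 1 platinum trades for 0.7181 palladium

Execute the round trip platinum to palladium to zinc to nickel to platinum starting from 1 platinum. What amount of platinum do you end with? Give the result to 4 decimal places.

1 platinum × 0.7181 = 0.7181 palladium
0.7181 palladium × 1.17 = 0.840177 zinc
0.840177 zinc × 2.044 = 1.717321788 nickel
1.717321788 nickel × 0.7052 = 1.2110553248976 platinum

1.2111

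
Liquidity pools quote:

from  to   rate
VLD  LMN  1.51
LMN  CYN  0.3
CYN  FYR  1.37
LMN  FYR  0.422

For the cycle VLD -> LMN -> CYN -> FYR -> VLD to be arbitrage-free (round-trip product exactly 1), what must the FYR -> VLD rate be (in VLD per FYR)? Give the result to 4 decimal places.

Known legs of the cycle: 1.51 × 0.3 × 1.37 = 0.62061
For no arbitrage the full-cycle product must be 1, so the missing rate is 1 / 0.62061 ≈ 1.611318.

1.6113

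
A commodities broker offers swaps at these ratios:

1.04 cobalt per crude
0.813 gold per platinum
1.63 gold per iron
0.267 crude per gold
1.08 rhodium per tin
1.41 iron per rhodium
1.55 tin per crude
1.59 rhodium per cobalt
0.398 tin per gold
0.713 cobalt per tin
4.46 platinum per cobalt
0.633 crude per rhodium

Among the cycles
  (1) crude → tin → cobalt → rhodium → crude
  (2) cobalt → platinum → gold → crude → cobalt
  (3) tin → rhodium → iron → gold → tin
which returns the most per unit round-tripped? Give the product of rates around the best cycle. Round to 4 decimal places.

(1) 1.55 × 0.713 × 1.59 × 0.633 = 1.11230
(2) 4.46 × 0.813 × 0.267 × 1.04 = 1.00686
(3) 1.08 × 1.41 × 1.63 × 0.398 = 0.98790
Highest is cycle (1) at 1.1123 (>1, arbitrage).

1.1123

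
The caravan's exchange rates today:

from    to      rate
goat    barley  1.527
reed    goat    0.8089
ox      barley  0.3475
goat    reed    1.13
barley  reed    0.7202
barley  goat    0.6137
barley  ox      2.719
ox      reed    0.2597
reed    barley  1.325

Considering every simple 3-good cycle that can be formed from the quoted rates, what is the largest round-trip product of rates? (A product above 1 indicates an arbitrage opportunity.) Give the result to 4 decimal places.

0.9356

ox→reed→barley→ox: 0.2597 × 1.325 × 2.719 = 0.93561
goat→reed→barley→goat: 1.13 × 1.325 × 0.6137 = 0.91886
goat→barley→reed→goat: 1.527 × 0.7202 × 0.8089 = 0.88958
Maximum is ox→reed→barley→ox at 0.9356; no arbitrage — every cycle loses value.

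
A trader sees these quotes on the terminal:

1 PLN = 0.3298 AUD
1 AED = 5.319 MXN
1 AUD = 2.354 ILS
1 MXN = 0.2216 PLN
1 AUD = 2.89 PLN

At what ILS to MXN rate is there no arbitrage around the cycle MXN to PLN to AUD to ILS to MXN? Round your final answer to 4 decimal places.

5.8126

Known legs of the cycle: 0.2216 × 0.3298 × 2.354 = 0.17203898272
For no arbitrage the full-cycle product must be 1, so the missing rate is 1 / 0.17203898272 ≈ 5.812636.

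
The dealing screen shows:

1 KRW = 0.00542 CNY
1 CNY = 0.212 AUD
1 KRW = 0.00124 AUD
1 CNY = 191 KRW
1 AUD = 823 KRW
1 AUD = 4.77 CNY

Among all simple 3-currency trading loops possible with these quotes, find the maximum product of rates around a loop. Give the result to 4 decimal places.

1.1297

AUD→CNY→KRW→AUD: 4.77 × 191 × 0.00124 = 1.12973
AUD→KRW→CNY→AUD: 823 × 0.00542 × 0.212 = 0.94566
Maximum is AUD→CNY→KRW→AUD at 1.1297; arbitrage exists.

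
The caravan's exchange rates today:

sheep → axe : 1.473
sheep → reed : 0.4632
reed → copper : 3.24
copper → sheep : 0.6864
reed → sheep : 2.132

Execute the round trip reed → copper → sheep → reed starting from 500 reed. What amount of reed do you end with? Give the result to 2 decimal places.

515.06

500 reed × 3.24 = 1620 copper
1620 copper × 0.6864 = 1111.968 sheep
1111.968 sheep × 0.4632 = 515.0635776 reed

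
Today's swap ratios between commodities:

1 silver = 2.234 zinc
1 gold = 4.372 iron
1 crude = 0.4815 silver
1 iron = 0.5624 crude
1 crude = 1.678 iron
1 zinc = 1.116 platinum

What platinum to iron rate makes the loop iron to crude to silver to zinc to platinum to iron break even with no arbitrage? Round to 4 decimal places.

Known legs of the cycle: 0.5624 × 0.4815 × 2.234 × 1.116 = 0.6751324253664
For no arbitrage the full-cycle product must be 1, so the missing rate is 1 / 0.6751324253664 ≈ 1.481191.

1.4812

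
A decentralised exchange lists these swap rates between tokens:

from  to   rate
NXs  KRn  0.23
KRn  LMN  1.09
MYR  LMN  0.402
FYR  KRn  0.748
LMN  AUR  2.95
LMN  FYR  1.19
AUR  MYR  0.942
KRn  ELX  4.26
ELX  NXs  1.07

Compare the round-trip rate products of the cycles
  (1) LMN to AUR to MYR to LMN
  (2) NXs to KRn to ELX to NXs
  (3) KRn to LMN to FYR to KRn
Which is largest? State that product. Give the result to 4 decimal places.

(1) 2.95 × 0.942 × 0.402 = 1.11712
(2) 0.23 × 4.26 × 1.07 = 1.04839
(3) 1.09 × 1.19 × 0.748 = 0.97023
Highest is cycle (1) at 1.1171 (>1, arbitrage).

1.1171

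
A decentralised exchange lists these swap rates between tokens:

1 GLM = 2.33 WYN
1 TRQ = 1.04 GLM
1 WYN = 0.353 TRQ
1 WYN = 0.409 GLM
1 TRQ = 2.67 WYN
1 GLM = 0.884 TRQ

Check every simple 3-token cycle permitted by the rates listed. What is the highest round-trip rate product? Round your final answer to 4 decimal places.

GLM→TRQ→WYN→GLM: 0.884 × 2.67 × 0.409 = 0.96535
GLM→WYN→TRQ→GLM: 2.33 × 0.353 × 1.04 = 0.85539
Maximum is GLM→TRQ→WYN→GLM at 0.9654; no arbitrage — every cycle loses value.

0.9654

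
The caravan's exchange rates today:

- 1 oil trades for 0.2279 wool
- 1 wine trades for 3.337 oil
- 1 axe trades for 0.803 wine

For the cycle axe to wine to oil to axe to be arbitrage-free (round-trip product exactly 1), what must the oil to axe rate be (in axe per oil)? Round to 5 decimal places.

0.37319

Known legs of the cycle: 0.803 × 3.337 = 2.679611
For no arbitrage the full-cycle product must be 1, so the missing rate is 1 / 2.679611 ≈ 0.3731885.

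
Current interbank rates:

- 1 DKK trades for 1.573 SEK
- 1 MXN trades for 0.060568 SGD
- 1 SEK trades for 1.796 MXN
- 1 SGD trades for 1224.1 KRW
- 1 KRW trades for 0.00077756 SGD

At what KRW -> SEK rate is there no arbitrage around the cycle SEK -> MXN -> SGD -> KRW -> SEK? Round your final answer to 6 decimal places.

Known legs of the cycle: 1.796 × 0.060568 × 1224.1 = 133.1577546848
For no arbitrage the full-cycle product must be 1, so the missing rate is 1 / 133.1577546848 ≈ 0.00750989.

0.007510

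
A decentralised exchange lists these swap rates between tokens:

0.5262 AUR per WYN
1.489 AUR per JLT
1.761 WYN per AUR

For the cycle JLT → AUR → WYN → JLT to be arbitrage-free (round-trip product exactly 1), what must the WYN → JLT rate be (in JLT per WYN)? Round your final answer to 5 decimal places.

0.38137

Known legs of the cycle: 1.489 × 1.761 = 2.622129
For no arbitrage the full-cycle product must be 1, so the missing rate is 1 / 2.622129 ≈ 0.3813695.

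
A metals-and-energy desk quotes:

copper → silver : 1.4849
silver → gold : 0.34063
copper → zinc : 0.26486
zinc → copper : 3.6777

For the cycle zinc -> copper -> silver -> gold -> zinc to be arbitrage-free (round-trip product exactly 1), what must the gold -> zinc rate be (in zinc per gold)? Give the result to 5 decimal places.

Known legs of the cycle: 3.6777 × 1.4849 × 0.34063 = 1.8601861287399
For no arbitrage the full-cycle product must be 1, so the missing rate is 1 / 1.8601861287399 ≈ 0.5375806.

0.53758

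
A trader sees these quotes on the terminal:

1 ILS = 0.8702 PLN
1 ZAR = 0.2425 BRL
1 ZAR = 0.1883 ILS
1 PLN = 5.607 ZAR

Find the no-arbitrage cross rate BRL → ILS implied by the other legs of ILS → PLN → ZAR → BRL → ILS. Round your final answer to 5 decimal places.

Known legs of the cycle: 0.8702 × 5.607 × 0.2425 = 1.1832087645
For no arbitrage the full-cycle product must be 1, so the missing rate is 1 / 1.1832087645 ≈ 0.8451594.

0.84516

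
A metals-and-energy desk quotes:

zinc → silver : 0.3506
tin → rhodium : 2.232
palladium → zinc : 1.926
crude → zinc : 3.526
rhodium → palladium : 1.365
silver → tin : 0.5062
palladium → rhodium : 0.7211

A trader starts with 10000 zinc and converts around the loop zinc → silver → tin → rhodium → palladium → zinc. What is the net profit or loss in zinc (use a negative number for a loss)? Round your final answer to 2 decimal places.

413.99

10000 zinc × 0.3506 = 3506 silver
3506 silver × 0.5062 = 1774.7372 tin
1774.7372 tin × 2.232 = 3961.2134304 rhodium
3961.2134304 rhodium × 1.365 = 5407.056332496 palladium
5407.056332496 palladium × 1.926 = 10413.990496387296 zinc
Net change: 10413.990496387296 − 10000 = 413.990496387296 zinc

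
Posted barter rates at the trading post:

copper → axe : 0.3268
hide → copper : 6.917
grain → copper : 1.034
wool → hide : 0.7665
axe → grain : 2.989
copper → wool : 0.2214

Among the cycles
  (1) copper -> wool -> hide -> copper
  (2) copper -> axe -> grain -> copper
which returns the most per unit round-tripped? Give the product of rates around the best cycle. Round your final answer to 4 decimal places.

1.1738

(1) 0.2214 × 0.7665 × 6.917 = 1.17384
(2) 0.3268 × 2.989 × 1.034 = 1.01002
Highest is cycle (1) at 1.1738 (>1, arbitrage).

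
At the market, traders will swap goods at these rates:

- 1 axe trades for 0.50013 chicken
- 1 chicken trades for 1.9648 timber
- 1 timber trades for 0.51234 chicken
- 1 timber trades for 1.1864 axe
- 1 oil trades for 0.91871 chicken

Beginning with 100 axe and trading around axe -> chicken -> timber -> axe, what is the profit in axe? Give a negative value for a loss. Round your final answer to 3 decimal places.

100 axe × 0.50013 = 50.013 chicken
50.013 chicken × 1.9648 = 98.2655424 timber
98.2655424 timber × 1.1864 = 116.58223950336 axe
Net change: 116.58223950336 − 100 = 16.58223950336 axe

16.582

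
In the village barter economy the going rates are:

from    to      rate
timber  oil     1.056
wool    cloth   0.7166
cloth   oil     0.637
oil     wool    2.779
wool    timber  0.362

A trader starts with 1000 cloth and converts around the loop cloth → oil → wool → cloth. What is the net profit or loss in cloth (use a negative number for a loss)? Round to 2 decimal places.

268.54

1000 cloth × 0.637 = 637 oil
637 oil × 2.779 = 1770.223 wool
1770.223 wool × 0.7166 = 1268.5418018 cloth
Net change: 1268.5418018 − 1000 = 268.5418018 cloth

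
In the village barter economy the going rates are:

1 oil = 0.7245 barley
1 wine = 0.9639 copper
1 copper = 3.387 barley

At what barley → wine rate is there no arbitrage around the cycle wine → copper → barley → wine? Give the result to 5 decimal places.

Known legs of the cycle: 0.9639 × 3.387 = 3.2647293
For no arbitrage the full-cycle product must be 1, so the missing rate is 1 / 3.2647293 ≈ 0.3063041.

0.30630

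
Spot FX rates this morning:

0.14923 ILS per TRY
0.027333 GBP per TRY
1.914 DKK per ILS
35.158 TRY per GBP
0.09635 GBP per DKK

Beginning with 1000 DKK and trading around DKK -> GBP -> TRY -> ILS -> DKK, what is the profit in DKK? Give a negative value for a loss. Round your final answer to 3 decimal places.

1000 DKK × 0.09635 = 96.35 GBP
96.35 GBP × 35.158 = 3387.4733 TRY
3387.4733 TRY × 0.14923 = 505.512640559 ILS
505.512640559 ILS × 1.914 = 967.551194029926 DKK
Net change: 967.551194029926 − 1000 = -32.448805970074 DKK

-32.449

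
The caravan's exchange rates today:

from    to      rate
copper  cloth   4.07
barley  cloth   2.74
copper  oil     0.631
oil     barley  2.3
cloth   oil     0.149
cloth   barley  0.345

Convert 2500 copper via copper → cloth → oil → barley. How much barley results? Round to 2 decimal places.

3486.97

2500 copper × 4.07 = 10175 cloth
10175 cloth × 0.149 = 1516.075 oil
1516.075 oil × 2.3 = 3486.9725 barley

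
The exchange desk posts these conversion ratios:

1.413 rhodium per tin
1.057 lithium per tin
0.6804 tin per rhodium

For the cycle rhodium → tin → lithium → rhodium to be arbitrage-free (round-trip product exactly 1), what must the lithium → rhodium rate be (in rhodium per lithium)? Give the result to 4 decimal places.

1.3905

Known legs of the cycle: 0.6804 × 1.057 = 0.7191828
For no arbitrage the full-cycle product must be 1, so the missing rate is 1 / 0.7191828 ≈ 1.390467.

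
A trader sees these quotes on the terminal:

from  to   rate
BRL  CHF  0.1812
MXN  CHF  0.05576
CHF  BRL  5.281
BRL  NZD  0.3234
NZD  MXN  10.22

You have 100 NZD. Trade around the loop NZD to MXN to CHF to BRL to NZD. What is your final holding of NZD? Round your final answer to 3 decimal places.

97.326

100 NZD × 10.22 = 1022 MXN
1022 MXN × 0.05576 = 56.98672 CHF
56.98672 CHF × 5.281 = 300.94686832 BRL
300.94686832 BRL × 0.3234 = 97.326217214688 NZD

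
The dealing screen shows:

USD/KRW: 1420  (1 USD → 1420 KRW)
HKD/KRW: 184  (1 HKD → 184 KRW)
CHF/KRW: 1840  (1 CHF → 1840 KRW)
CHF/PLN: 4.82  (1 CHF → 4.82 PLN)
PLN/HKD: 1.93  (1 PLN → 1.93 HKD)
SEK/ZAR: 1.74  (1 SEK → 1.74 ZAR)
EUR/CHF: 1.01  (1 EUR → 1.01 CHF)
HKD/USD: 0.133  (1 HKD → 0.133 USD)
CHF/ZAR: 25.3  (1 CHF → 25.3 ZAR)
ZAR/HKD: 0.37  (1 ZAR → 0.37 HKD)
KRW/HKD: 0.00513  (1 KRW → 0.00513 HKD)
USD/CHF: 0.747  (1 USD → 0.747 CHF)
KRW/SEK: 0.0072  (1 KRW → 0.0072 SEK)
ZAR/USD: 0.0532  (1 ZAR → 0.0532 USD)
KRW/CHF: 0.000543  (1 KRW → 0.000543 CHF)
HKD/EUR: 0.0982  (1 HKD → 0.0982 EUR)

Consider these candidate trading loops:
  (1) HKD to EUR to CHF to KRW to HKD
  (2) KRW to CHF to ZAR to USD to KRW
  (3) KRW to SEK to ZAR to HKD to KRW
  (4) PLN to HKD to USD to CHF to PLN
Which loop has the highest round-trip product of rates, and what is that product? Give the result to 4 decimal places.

(1) 0.0982 × 1.01 × 1840 × 0.00513 = 0.93620
(2) 0.000543 × 25.3 × 0.0532 × 1420 = 1.03782
(3) 0.0072 × 1.74 × 0.37 × 184 = 0.85291
(4) 1.93 × 0.133 × 0.747 × 4.82 = 0.92422
Highest is cycle (2) at 1.0378 (>1, arbitrage).

1.0378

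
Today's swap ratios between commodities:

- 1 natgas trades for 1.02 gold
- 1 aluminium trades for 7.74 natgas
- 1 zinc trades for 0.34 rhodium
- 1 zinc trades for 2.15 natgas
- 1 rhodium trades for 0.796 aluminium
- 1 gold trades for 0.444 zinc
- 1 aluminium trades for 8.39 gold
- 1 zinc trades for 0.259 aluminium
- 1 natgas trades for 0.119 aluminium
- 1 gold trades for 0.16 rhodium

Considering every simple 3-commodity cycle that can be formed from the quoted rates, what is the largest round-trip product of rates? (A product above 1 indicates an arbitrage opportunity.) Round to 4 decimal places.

1.0686

gold→rhodium→aluminium→gold: 0.16 × 0.796 × 8.39 = 1.06855
gold→zinc→natgas→gold: 0.444 × 2.15 × 1.02 = 0.97369
gold→zinc→aluminium→gold: 0.444 × 0.259 × 8.39 = 0.96482
Maximum is gold→rhodium→aluminium→gold at 1.0686; arbitrage exists.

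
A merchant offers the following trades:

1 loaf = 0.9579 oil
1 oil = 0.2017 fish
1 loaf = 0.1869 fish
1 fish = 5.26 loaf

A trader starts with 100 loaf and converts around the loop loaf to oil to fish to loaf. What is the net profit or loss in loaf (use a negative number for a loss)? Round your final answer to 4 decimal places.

1.6276

100 loaf × 0.9579 = 95.79 oil
95.79 oil × 0.2017 = 19.320843 fish
19.320843 fish × 5.26 = 101.62763418 loaf
Net change: 101.62763418 − 100 = 1.62763418 loaf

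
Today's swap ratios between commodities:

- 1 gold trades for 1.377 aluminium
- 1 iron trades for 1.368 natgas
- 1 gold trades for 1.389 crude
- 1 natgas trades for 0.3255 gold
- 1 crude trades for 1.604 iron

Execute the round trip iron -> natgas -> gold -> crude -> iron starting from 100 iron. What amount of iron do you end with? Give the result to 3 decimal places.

99.207

100 iron × 1.368 = 136.8 natgas
136.8 natgas × 0.3255 = 44.5284 gold
44.5284 gold × 1.389 = 61.8499476 crude
61.8499476 crude × 1.604 = 99.2073159504 iron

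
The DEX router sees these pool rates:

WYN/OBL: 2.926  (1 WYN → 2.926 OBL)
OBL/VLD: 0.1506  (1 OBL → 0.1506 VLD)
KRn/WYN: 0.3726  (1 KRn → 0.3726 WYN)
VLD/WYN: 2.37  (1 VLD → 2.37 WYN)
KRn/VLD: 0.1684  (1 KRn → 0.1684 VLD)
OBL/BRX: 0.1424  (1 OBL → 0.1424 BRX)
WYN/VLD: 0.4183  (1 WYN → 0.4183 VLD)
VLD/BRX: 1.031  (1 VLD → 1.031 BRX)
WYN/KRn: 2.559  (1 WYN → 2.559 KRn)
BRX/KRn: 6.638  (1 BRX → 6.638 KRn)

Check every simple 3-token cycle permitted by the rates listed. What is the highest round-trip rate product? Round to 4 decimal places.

1.1525

BRX→KRn→VLD→BRX: 6.638 × 0.1684 × 1.031 = 1.15249
OBL→VLD→WYN→OBL: 0.1506 × 2.37 × 2.926 = 1.04435
VLD→WYN→KRn→VLD: 2.37 × 2.559 × 0.1684 = 1.02132
Maximum is BRX→KRn→VLD→BRX at 1.1525; arbitrage exists.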